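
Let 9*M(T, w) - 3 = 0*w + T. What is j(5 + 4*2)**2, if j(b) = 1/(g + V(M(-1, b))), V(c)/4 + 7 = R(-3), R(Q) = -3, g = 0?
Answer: 1/1600 ≈ 0.00062500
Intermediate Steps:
M(T, w) = 1/3 + T/9 (M(T, w) = 1/3 + (0*w + T)/9 = 1/3 + (0 + T)/9 = 1/3 + T/9)
V(c) = -40 (V(c) = -28 + 4*(-3) = -28 - 12 = -40)
j(b) = -1/40 (j(b) = 1/(0 - 40) = 1/(-40) = -1/40)
j(5 + 4*2)**2 = (-1/40)**2 = 1/1600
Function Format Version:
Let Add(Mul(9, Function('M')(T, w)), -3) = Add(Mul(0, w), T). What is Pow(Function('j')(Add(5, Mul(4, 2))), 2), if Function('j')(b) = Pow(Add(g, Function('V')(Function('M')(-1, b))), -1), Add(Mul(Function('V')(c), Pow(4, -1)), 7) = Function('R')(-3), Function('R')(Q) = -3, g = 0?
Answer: Rational(1, 1600) ≈ 0.00062500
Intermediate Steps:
Function('M')(T, w) = Add(Rational(1, 3), Mul(Rational(1, 9), T)) (Function('M')(T, w) = Add(Rational(1, 3), Mul(Rational(1, 9), Add(Mul(0, w), T))) = Add(Rational(1, 3), Mul(Rational(1, 9), Add(0, T))) = Add(Rational(1, 3), Mul(Rational(1, 9), T)))
Function('V')(c) = -40 (Function('V')(c) = Add(-28, Mul(4, -3)) = Add(-28, -12) = -40)
Function('j')(b) = Rational(-1, 40) (Function('j')(b) = Pow(Add(0, -40), -1) = Pow(-40, -1) = Rational(-1, 40))
Pow(Function('j')(Add(5, Mul(4, 2))), 2) = Pow(Rational(-1, 40), 2) = Rational(1, 1600)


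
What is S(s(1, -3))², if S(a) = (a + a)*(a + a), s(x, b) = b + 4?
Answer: 16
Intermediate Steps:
s(x, b) = 4 + b
S(a) = 4*a² (S(a) = (2*a)*(2*a) = 4*a²)
S(s(1, -3))² = (4*(4 - 3)²)² = (4*1²)² = (4*1)² = 4² = 16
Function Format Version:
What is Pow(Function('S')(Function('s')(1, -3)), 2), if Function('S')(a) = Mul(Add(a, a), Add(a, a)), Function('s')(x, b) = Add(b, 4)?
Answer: 16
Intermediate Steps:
Function('s')(x, b) = Add(4, b)
Function('S')(a) = Mul(4, Pow(a, 2)) (Function('S')(a) = Mul(Mul(2, a), Mul(2, a)) = Mul(4, Pow(a, 2)))
Pow(Function('S')(Function('s')(1, -3)), 2) = Pow(Mul(4, Pow(Add(4, -3), 2)), 2) = Pow(Mul(4, Pow(1, 2)), 2) = Pow(Mul(4, 1), 2) = Pow(4, 2) = 16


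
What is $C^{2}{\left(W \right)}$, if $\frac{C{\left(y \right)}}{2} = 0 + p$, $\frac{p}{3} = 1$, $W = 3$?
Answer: $36$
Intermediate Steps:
$p = 3$ ($p = 3 \cdot 1 = 3$)
$C{\left(y \right)} = 6$ ($C{\left(y \right)} = 2 \left(0 + 3\right) = 2 \cdot 3 = 6$)
$C^{2}{\left(W \right)} = 6^{2} = 36$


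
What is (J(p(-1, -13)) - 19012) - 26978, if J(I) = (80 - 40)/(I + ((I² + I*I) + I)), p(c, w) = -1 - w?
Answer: -1793605/39 ≈ -45990.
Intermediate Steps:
J(I) = 40/(2*I + 2*I²) (J(I) = 40/(I + ((I² + I²) + I)) = 40/(I + (2*I² + I)) = 40/(I + (I + 2*I²)) = 40/(2*I + 2*I²))
(J(p(-1, -13)) - 19012) - 26978 = (20/((-1 - 1*(-13))*(1 + (-1 - 1*(-13)))) - 19012) - 26978 = (20/((-1 + 13)*(1 + (-1 + 13))) - 19012) - 26978 = (20/(12*(1 + 12)) - 19012) - 26978 = (20*(1/12)/13 - 19012) - 26978 = (20*(1/12)*(1/13) - 19012) - 26978 = (5/39 - 19012) - 26978 = -741463/39 - 26978 = -1793605/39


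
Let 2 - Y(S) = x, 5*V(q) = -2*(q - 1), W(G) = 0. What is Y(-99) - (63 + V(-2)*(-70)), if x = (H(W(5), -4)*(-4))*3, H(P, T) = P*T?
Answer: 23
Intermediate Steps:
V(q) = 2/5 - 2*q/5 (V(q) = (-2*(q - 1))/5 = (-2*(-1 + q))/5 = (2 - 2*q)/5 = 2/5 - 2*q/5)
x = 0 (x = ((0*(-4))*(-4))*3 = (0*(-4))*3 = 0*3 = 0)
Y(S) = 2 (Y(S) = 2 - 1*0 = 2 + 0 = 2)
Y(-99) - (63 + V(-2)*(-70)) = 2 - (63 + (2/5 - 2/5*(-2))*(-70)) = 2 - (63 + (2/5 + 4/5)*(-70)) = 2 - (63 + (6/5)*(-70)) = 2 - (63 - 84) = 2 - 1*(-21) = 2 + 21 = 23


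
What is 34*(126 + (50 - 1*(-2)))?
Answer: 6052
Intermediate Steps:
34*(126 + (50 - 1*(-2))) = 34*(126 + (50 + 2)) = 34*(126 + 52) = 34*178 = 6052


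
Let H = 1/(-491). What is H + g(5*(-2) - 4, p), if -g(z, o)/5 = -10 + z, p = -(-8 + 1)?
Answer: 58919/491 ≈ 120.00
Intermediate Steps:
p = 7 (p = -1*(-7) = 7)
g(z, o) = 50 - 5*z (g(z, o) = -5*(-10 + z) = 50 - 5*z)
H = -1/491 ≈ -0.0020367
H + g(5*(-2) - 4, p) = -1/491 + (50 - 5*(5*(-2) - 4)) = -1/491 + (50 - 5*(-10 - 4)) = -1/491 + (50 - 5*(-14)) = -1/491 + (50 + 70) = -1/491 + 120 = 58919/491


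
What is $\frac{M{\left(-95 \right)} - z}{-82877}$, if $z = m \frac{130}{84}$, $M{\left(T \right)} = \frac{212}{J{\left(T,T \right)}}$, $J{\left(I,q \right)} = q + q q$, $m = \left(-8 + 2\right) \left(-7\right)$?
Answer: $\frac{290119}{370045805} \approx 0.00078401$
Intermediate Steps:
$m = 42$ ($m = \left(-6\right) \left(-7\right) = 42$)
$J{\left(I,q \right)} = q + q^{2}$
$M{\left(T \right)} = \frac{212}{T \left(1 + T\right)}$
$z = 65$ ($z = 42 \cdot \frac{130}{84} = 42 \cdot 130 \cdot \frac{1}{84} = 42 \cdot \frac{65}{42} = 65$)
$\frac{M{\left(-95 \right)} - z}{-82877} = \frac{\frac{212}{\left(-95\right) \left(1 - 95\right)} - 65}{-82877} = \left(212 \left(- \frac{1}{95}\right) \frac{1}{-94} - 65\right) \left(- \frac{1}{82877}\right) = \left(212 \left(- \frac{1}{95}\right) \left(- \frac{1}{94}\right) - 65\right) \left(- \frac{1}{82877}\right) = \left(\frac{106}{4465} - 65\right) \left(- \frac{1}{82877}\right) = \left(- \frac{290119}{4465}\right) \left(- \frac{1}{82877}\right) = \frac{290119}{370045805}$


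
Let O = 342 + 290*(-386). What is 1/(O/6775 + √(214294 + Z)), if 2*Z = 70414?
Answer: 756076450/11439797724521 + 5003168125*√21/11439797724521 ≈ 0.0020703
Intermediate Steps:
Z = 35207 (Z = (½)*70414 = 35207)
O = -111598 (O = 342 - 111940 = -111598)
1/(O/6775 + √(214294 + Z)) = 1/(-111598/6775 + √(214294 + 35207)) = 1/(-111598*1/6775 + √249501) = 1/(-111598/6775 + 109*√21)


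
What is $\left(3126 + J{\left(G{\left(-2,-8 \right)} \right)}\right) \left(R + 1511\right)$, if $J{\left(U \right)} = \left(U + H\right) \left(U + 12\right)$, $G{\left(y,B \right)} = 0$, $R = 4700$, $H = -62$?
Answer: $14794602$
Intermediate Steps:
$J{\left(U \right)} = \left(-62 + U\right) \left(12 + U\right)$ ($J{\left(U \right)} = \left(U - 62\right) \left(U + 12\right) = \left(-62 + U\right) \left(12 + U\right)$)
$\left(3126 + J{\left(G{\left(-2,-8 \right)} \right)}\right) \left(R + 1511\right) = \left(3126 - \left(744 - 0^{2}\right)\right) \left(4700 + 1511\right) = \left(3126 + \left(-744 + 0 + 0\right)\right) 6211 = \left(3126 - 744\right) 6211 = 2382 \cdot 6211 = 14794602$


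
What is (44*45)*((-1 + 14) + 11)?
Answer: 47520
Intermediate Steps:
(44*45)*((-1 + 14) + 11) = 1980*(13 + 11) = 1980*24 = 47520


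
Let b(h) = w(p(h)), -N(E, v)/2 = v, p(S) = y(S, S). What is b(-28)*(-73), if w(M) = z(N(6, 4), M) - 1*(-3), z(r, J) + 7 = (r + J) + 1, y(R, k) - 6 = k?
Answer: 2409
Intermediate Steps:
y(R, k) = 6 + k
p(S) = 6 + S
N(E, v) = -2*v
z(r, J) = -6 + J + r (z(r, J) = -7 + ((r + J) + 1) = -7 + ((J + r) + 1) = -7 + (1 + J + r) = -6 + J + r)
w(M) = -11 + M (w(M) = (-6 + M - 2*4) - 1*(-3) = (-6 + M - 8) + 3 = (-14 + M) + 3 = -11 + M)
b(h) = -5 + h (b(h) = -11 + (6 + h) = -5 + h)
b(-28)*(-73) = (-5 - 28)*(-73) = -33*(-73) = 2409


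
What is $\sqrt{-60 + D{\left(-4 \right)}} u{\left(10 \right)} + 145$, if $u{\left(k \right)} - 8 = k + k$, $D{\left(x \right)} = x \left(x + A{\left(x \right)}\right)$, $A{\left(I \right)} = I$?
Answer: $145 + 56 i \sqrt{7} \approx 145.0 + 148.16 i$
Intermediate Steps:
$D{\left(x \right)} = 2 x^{2}$ ($D{\left(x \right)} = x \left(x + x\right) = x 2 x = 2 x^{2}$)
$u{\left(k \right)} = 8 + 2 k$ ($u{\left(k \right)} = 8 + \left(k + k\right) = 8 + 2 k$)
$\sqrt{-60 + D{\left(-4 \right)}} u{\left(10 \right)} + 145 = \sqrt{-60 + 2 \left(-4\right)^{2}} \left(8 + 2 \cdot 10\right) + 145 = \sqrt{-60 + 2 \cdot 16} \left(8 + 20\right) + 145 = \sqrt{-60 + 32} \cdot 28 + 145 = \sqrt{-28} \cdot 28 + 145 = 2 i \sqrt{7} \cdot 28 + 145 = 56 i \sqrt{7} + 145 = 145 + 56 i \sqrt{7}$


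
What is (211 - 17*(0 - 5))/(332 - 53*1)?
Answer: 296/279 ≈ 1.0609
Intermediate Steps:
(211 - 17*(0 - 5))/(332 - 53*1) = (211 - 17*(-5))/(332 - 53) = (211 + 85)/279 = 296*(1/279) = 296/279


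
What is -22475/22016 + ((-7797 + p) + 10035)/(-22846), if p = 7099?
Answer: -359513621/251488768 ≈ -1.4295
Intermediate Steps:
-22475/22016 + ((-7797 + p) + 10035)/(-22846) = -22475/22016 + ((-7797 + 7099) + 10035)/(-22846) = -22475*1/22016 + (-698 + 10035)*(-1/22846) = -22475/22016 + 9337*(-1/22846) = -22475/22016 - 9337/22846 = -359513621/251488768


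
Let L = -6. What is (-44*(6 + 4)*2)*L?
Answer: 5280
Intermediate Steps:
(-44*(6 + 4)*2)*L = -44*(6 + 4)*2*(-6) = -440*2*(-6) = -44*20*(-6) = -880*(-6) = 5280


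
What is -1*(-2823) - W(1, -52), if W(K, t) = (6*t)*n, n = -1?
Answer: 2511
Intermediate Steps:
W(K, t) = -6*t (W(K, t) = (6*t)*(-1) = -6*t)
-1*(-2823) - W(1, -52) = -1*(-2823) - (-6)*(-52) = 2823 - 1*312 = 2823 - 312 = 2511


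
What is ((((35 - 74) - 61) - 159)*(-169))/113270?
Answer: 43771/113270 ≈ 0.38643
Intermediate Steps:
((((35 - 74) - 61) - 159)*(-169))/113270 = (((-39 - 61) - 159)*(-169))*(1/113270) = ((-100 - 159)*(-169))*(1/113270) = -259*(-169)*(1/113270) = 43771*(1/113270) = 43771/113270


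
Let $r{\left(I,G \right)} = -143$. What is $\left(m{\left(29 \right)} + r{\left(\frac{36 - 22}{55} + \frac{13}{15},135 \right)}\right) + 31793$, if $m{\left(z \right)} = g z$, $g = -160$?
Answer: $27010$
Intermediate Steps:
$m{\left(z \right)} = - 160 z$
$\left(m{\left(29 \right)} + r{\left(\frac{36 - 22}{55} + \frac{13}{15},135 \right)}\right) + 31793 = \left(\left(-160\right) 29 - 143\right) + 31793 = \left(-4640 - 143\right) + 31793 = -4783 + 31793 = 27010$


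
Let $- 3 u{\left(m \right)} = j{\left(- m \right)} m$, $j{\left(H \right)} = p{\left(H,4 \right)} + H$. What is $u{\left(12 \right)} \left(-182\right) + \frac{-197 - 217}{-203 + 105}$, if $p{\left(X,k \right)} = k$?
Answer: $- \frac{285169}{49} \approx -5819.8$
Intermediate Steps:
$j{\left(H \right)} = 4 + H$
$u{\left(m \right)} = - \frac{m \left(4 - m\right)}{3}$ ($u{\left(m \right)} = - \frac{\left(4 - m\right) m}{3} = - \frac{m \left(4 - m\right)}{3}$)
$u{\left(12 \right)} \left(-182\right) + \frac{-197 - 217}{-203 + 105} = \frac{1}{3} \cdot 12 \left(-4 + 12\right) \left(-182\right) + \frac{-197 - 217}{-203 + 105} = \frac{1}{3} \cdot 12 \cdot 8 \left(-182\right) - \frac{414}{-98} = 32 \left(-182\right) - - \frac{207}{49} = -5824 + \frac{207}{49} = - \frac{285169}{49}$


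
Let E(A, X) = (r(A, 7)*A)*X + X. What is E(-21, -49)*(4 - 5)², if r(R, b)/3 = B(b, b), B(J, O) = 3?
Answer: 9212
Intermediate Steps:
r(R, b) = 9 (r(R, b) = 3*3 = 9)
E(A, X) = X + 9*A*X (E(A, X) = (9*A)*X + X = 9*A*X + X = X + 9*A*X)
E(-21, -49)*(4 - 5)² = (-49*(1 + 9*(-21)))*(4 - 5)² = -49*(1 - 189)*(-1)² = -49*(-188)*1 = 9212*1 = 9212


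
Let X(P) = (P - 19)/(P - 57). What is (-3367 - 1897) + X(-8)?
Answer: -342133/65 ≈ -5263.6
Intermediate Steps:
X(P) = (-19 + P)/(-57 + P)
(-3367 - 1897) + X(-8) = (-3367 - 1897) + (-19 - 8)/(-57 - 8) = -5264 - 27/(-65) = -5264 - 1/65*(-27) = -5264 + 27/65 = -342133/65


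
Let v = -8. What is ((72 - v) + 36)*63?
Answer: 7308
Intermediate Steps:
((72 - v) + 36)*63 = ((72 - 1*(-8)) + 36)*63 = ((72 + 8) + 36)*63 = (80 + 36)*63 = 116*63 = 7308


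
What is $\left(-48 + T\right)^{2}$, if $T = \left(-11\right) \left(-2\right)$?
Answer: $676$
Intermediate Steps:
$T = 22$
$\left(-48 + T\right)^{2} = \left(-48 + 22\right)^{2} = \left(-26\right)^{2} = 676$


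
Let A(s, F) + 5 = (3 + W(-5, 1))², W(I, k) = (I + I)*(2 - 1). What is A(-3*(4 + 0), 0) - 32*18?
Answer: -532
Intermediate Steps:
W(I, k) = 2*I (W(I, k) = (2*I)*1 = 2*I)
A(s, F) = 44 (A(s, F) = -5 + (3 + 2*(-5))² = -5 + (3 - 10)² = -5 + (-7)² = -5 + 49 = 44)
A(-3*(4 + 0), 0) - 32*18 = 44 - 32*18 = 44 - 576 = -532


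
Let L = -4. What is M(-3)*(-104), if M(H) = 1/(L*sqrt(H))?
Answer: -26*I*sqrt(3)/3 ≈ -15.011*I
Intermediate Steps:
M(H) = -1/(4*sqrt(H)) (M(H) = 1/(-4*sqrt(H)) = -1/(4*sqrt(H)))
M(-3)*(-104) = -(-1)*I*sqrt(3)/12*(-104) = (I*sqrt(3)/12)*(-104) = -26*I*sqrt(3)/3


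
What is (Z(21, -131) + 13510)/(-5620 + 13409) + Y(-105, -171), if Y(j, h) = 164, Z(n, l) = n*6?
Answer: 1291032/7789 ≈ 165.75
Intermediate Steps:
Z(n, l) = 6*n
(Z(21, -131) + 13510)/(-5620 + 13409) + Y(-105, -171) = (6*21 + 13510)/(-5620 + 13409) + 164 = (126 + 13510)/7789 + 164 = 13636*(1/7789) + 164 = 13636/7789 + 164 = 1291032/7789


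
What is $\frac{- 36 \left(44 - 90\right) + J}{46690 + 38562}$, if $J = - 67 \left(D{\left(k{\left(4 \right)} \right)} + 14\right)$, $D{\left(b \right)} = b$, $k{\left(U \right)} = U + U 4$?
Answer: $- \frac{311}{42626} \approx -0.007296$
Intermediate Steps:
$k{\left(U \right)} = 5 U$ ($k{\left(U \right)} = U + 4 U = 5 U$)
$J = -2278$ ($J = - 67 \left(5 \cdot 4 + 14\right) = - 67 \left(20 + 14\right) = \left(-67\right) 34 = -2278$)
$\frac{- 36 \left(44 - 90\right) + J}{46690 + 38562} = \frac{- 36 \left(44 - 90\right) - 2278}{46690 + 38562} = \frac{\left(-36\right) \left(-46\right) - 2278}{85252} = \left(1656 - 2278\right) \frac{1}{85252} = \left(-622\right) \frac{1}{85252} = - \frac{311}{42626}$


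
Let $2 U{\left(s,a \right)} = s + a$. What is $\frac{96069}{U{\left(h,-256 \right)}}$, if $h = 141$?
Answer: $- \frac{192138}{115} \approx -1670.8$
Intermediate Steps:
$U{\left(s,a \right)} = \frac{a}{2} + \frac{s}{2}$ ($U{\left(s,a \right)} = \frac{s + a}{2} = \frac{a + s}{2} = \frac{a}{2} + \frac{s}{2}$)
$\frac{96069}{U{\left(h,-256 \right)}} = \frac{96069}{\frac{1}{2} \left(-256\right) + \frac{1}{2} \cdot 141} = \frac{96069}{-128 + \frac{141}{2}} = \frac{96069}{- \frac{115}{2}} = 96069 \left(- \frac{2}{115}\right) = - \frac{192138}{115}$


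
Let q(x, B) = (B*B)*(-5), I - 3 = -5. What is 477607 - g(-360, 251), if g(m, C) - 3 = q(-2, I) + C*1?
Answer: 477373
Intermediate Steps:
I = -2 (I = 3 - 5 = -2)
q(x, B) = -5*B² (q(x, B) = B²*(-5) = -5*B²)
g(m, C) = -17 + C (g(m, C) = 3 + (-5*(-2)² + C*1) = 3 + (-5*4 + C) = 3 + (-20 + C) = -17 + C)
477607 - g(-360, 251) = 477607 - (-17 + 251) = 477607 - 1*234 = 477607 - 234 = 477373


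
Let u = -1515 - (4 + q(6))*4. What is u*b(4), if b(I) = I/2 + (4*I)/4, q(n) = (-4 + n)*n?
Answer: -9474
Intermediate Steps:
q(n) = n*(-4 + n)
u = -1579 (u = -1515 - (4 + 6*(-4 + 6))*4 = -1515 - (4 + 6*2)*4 = -1515 - (4 + 12)*4 = -1515 - 16*4 = -1515 - 1*64 = -1515 - 64 = -1579)
b(I) = 3*I/2 (b(I) = I*(½) + (4*I)*(¼) = I/2 + I = 3*I/2)
u*b(4) = -4737*4/2 = -1579*6 = -9474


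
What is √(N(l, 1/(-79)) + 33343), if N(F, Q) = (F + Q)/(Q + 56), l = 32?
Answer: 2*√163074479642/4423 ≈ 182.60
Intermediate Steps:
N(F, Q) = (F + Q)/(56 + Q)
√(N(l, 1/(-79)) + 33343) = √((32 + 1/(-79))/(56 + 1/(-79)) + 33343) = √((32 - 1/79)/(56 - 1/79) + 33343) = √((2527/79)/(4423/79) + 33343) = √((79/4423)*(2527/79) + 33343) = √(2527/4423 + 33343) = √(147478616/4423) = 2*√163074479642/4423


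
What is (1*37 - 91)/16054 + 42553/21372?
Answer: 340995887/171553044 ≈ 1.9877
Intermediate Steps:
(1*37 - 91)/16054 + 42553/21372 = (37 - 91)*(1/16054) + 42553*(1/21372) = -54*1/16054 + 42553/21372 = -27/8027 + 42553/21372 = 340995887/171553044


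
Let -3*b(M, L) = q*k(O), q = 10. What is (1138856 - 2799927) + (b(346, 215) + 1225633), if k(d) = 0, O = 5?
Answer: -435438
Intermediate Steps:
b(M, L) = 0 (b(M, L) = -10*0/3 = -⅓*0 = 0)
(1138856 - 2799927) + (b(346, 215) + 1225633) = (1138856 - 2799927) + (0 + 1225633) = -1661071 + 1225633 = -435438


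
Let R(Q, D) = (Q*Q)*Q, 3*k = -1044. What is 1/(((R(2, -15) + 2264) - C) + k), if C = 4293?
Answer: -1/2369 ≈ -0.00042212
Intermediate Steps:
k = -348 (k = (1/3)*(-1044) = -348)
R(Q, D) = Q**3 (R(Q, D) = Q**2*Q = Q**3)
1/(((R(2, -15) + 2264) - C) + k) = 1/(((2**3 + 2264) - 1*4293) - 348) = 1/(((8 + 2264) - 4293) - 348) = 1/((2272 - 4293) - 348) = 1/(-2021 - 348) = 1/(-2369) = -1/2369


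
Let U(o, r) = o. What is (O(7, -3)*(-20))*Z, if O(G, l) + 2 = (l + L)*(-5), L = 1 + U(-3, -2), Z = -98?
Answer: 45080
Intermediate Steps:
L = -2 (L = 1 - 3 = -2)
O(G, l) = 8 - 5*l (O(G, l) = -2 + (l - 2)*(-5) = -2 + (-2 + l)*(-5) = -2 + (10 - 5*l) = 8 - 5*l)
(O(7, -3)*(-20))*Z = ((8 - 5*(-3))*(-20))*(-98) = ((8 + 15)*(-20))*(-98) = (23*(-20))*(-98) = -460*(-98) = 45080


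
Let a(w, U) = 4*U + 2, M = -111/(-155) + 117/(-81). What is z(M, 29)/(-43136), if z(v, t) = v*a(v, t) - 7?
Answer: 129653/60174720 ≈ 0.0021546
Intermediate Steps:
M = -1016/1395 (M = -111*(-1/155) + 117*(-1/81) = 111/155 - 13/9 = -1016/1395 ≈ -0.72832)
a(w, U) = 2 + 4*U
z(v, t) = -7 + v*(2 + 4*t) (z(v, t) = v*(2 + 4*t) - 7 = -7 + v*(2 + 4*t))
z(M, 29)/(-43136) = (-7 + 2*(-1016/1395)*(1 + 2*29))/(-43136) = (-7 + 2*(-1016/1395)*(1 + 58))*(-1/43136) = (-7 + 2*(-1016/1395)*59)*(-1/43136) = (-7 - 119888/1395)*(-1/43136) = -129653/1395*(-1/43136) = 129653/60174720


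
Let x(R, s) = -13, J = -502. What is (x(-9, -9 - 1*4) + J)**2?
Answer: 265225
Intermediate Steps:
(x(-9, -9 - 1*4) + J)**2 = (-13 - 502)**2 = (-515)**2 = 265225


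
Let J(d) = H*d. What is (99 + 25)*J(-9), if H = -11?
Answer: 12276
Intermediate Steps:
J(d) = -11*d
(99 + 25)*J(-9) = (99 + 25)*(-11*(-9)) = 124*99 = 12276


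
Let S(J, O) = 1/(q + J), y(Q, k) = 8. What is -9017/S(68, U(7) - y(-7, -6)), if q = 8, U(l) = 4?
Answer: -685292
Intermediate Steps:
S(J, O) = 1/(8 + J)
-9017/S(68, U(7) - y(-7, -6)) = -9017/(1/(8 + 68)) = -9017/(1/76) = -9017/1/76 = -9017*76 = -685292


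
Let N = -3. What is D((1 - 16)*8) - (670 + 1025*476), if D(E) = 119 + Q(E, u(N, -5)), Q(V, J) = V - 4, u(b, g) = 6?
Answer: -488575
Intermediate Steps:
Q(V, J) = -4 + V
D(E) = 115 + E (D(E) = 119 + (-4 + E) = 115 + E)
D((1 - 16)*8) - (670 + 1025*476) = (115 + (1 - 16)*8) - (670 + 1025*476) = (115 - 15*8) - (670 + 487900) = (115 - 120) - 1*488570 = -5 - 488570 = -488575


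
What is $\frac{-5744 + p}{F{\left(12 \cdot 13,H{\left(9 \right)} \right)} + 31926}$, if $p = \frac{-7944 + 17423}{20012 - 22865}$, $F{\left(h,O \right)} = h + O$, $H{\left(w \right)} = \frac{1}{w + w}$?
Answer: $- \frac{32794222}{183060209} \approx -0.17914$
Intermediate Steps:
$H{\left(w \right)} = \frac{1}{2 w}$
$F{\left(h,O \right)} = O + h$
$p = - \frac{9479}{2853}$ ($p = \frac{9479}{-2853} = 9479 \left(- \frac{1}{2853}\right) = - \frac{9479}{2853} \approx -3.3225$)
$\frac{-5744 + p}{F{\left(12 \cdot 13,H{\left(9 \right)} \right)} + 31926} = \frac{-5744 - \frac{9479}{2853}}{\left(\frac{1}{2 \cdot 9} + 12 \cdot 13\right) + 31926} = - \frac{16397111}{2853 \left(\left(\frac{1}{2} \cdot \frac{1}{9} + 156\right) + 31926\right)} = - \frac{16397111}{2853 \left(\left(\frac{1}{18} + 156\right) + 31926\right)} = - \frac{16397111}{2853 \left(\frac{2809}{18} + 31926\right)} = - \frac{16397111}{2853 \cdot \frac{577477}{18}} = \left(- \frac{16397111}{2853}\right) \frac{18}{577477} = - \frac{32794222}{183060209}$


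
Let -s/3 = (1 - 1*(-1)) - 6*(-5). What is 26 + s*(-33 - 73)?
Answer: 10202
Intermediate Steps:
s = -96 (s = -3*((1 - 1*(-1)) - 6*(-5)) = -3*((1 + 1) + 30) = -3*(2 + 30) = -3*32 = -96)
26 + s*(-33 - 73) = 26 - 96*(-33 - 73) = 26 - 96*(-106) = 26 + 10176 = 10202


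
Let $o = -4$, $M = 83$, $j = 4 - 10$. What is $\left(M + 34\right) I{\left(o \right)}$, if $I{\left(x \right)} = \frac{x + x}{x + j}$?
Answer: $\frac{468}{5} \approx 93.6$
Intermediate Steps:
$j = -6$ ($j = 4 - 10 = -6$)
$I{\left(x \right)} = \frac{2 x}{-6 + x}$ ($I{\left(x \right)} = \frac{x + x}{x - 6} = \frac{2 x}{-6 + x}$)
$\left(M + 34\right) I{\left(o \right)} = \left(83 + 34\right) 2 \left(-4\right) \frac{1}{-6 - 4} = 117 \cdot 2 \left(-4\right) \frac{1}{-10} = 117 \cdot 2 \left(-4\right) \left(- \frac{1}{10}\right) = 117 \cdot \frac{4}{5} = \frac{468}{5}$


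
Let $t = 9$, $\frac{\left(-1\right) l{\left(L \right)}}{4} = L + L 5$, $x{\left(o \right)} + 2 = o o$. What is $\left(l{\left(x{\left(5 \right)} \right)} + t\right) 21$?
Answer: $-11403$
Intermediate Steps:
$x{\left(o \right)} = -2 + o^{2}$ ($x{\left(o \right)} = -2 + o o = -2 + o^{2}$)
$l{\left(L \right)} = - 24 L$ ($l{\left(L \right)} = - 4 \left(L + L 5\right) = - 4 \left(L + 5 L\right) = - 4 \cdot 6 L = - 24 L$)
$\left(l{\left(x{\left(5 \right)} \right)} + t\right) 21 = \left(- 24 \left(-2 + 5^{2}\right) + 9\right) 21 = \left(- 24 \left(-2 + 25\right) + 9\right) 21 = \left(\left(-24\right) 23 + 9\right) 21 = \left(-552 + 9\right) 21 = \left(-543\right) 21 = -11403$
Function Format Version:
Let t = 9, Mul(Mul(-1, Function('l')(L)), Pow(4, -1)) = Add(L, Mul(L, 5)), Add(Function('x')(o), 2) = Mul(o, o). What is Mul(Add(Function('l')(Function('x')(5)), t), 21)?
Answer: -11403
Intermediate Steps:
Function('x')(o) = Add(-2, Pow(o, 2)) (Function('x')(o) = Add(-2, Mul(o, o)) = Add(-2, Pow(o, 2)))
Function('l')(L) = Mul(-24, L) (Function('l')(L) = Mul(-4, Add(L, Mul(L, 5))) = Mul(-4, Add(L, Mul(5, L))) = Mul(-4, Mul(6, L)) = Mul(-24, L))
Mul(Add(Function('l')(Function('x')(5)), t), 21) = Mul(Add(Mul(-24, Add(-2, Pow(5, 2))), 9), 21) = Mul(Add(Mul(-24, Add(-2, 25)), 9), 21) = Mul(Add(Mul(-24, 23), 9), 21) = Mul(Add(-552, 9), 21) = Mul(-543, 21) = -11403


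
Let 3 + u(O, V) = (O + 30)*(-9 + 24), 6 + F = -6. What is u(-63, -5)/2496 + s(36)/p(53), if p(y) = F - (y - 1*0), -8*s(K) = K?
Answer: -271/2080 ≈ -0.13029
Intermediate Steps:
F = -12 (F = -6 - 6 = -12)
s(K) = -K/8
u(O, V) = 447 + 15*O (u(O, V) = -3 + (O + 30)*(-9 + 24) = -3 + (30 + O)*15 = -3 + (450 + 15*O) = 447 + 15*O)
p(y) = -12 - y (p(y) = -12 - (y - 1*0) = -12 - (y + 0) = -12 - y)
u(-63, -5)/2496 + s(36)/p(53) = (447 + 15*(-63))/2496 + (-⅛*36)/(-12 - 1*53) = (447 - 945)*(1/2496) - 9/(2*(-12 - 53)) = -498*1/2496 - 9/2/(-65) = -83/416 - 9/2*(-1/65) = -83/416 + 9/130 = -271/2080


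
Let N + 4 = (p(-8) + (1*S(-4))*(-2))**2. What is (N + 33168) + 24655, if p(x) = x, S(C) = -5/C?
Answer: 231717/4 ≈ 57929.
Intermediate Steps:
N = 425/4 (N = -4 + (-8 + (1*(-5/(-4)))*(-2))**2 = -4 + (-8 + (1*(-5*(-1/4)))*(-2))**2 = -4 + (-8 + (1*(5/4))*(-2))**2 = -4 + (-8 + (5/4)*(-2))**2 = -4 + (-8 - 5/2)**2 = -4 + (-21/2)**2 = -4 + 441/4 = 425/4 ≈ 106.25)
(N + 33168) + 24655 = (425/4 + 33168) + 24655 = 133097/4 + 24655 = 231717/4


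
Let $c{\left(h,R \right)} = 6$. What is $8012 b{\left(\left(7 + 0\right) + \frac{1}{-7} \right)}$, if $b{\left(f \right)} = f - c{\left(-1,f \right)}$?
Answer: $\frac{48072}{7} \approx 6867.4$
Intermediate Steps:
$b{\left(f \right)} = -6 + f$ ($b{\left(f \right)} = f - 6 = -6 + f$)
$8012 b{\left(\left(7 + 0\right) + \frac{1}{-7} \right)} = 8012 \left(-6 + \left(\left(7 + 0\right) + \frac{1}{-7}\right)\right) = 8012 \left(-6 + \left(7 - \frac{1}{7}\right)\right) = 8012 \left(-6 + \frac{48}{7}\right) = 8012 \cdot \frac{6}{7} = \frac{48072}{7}$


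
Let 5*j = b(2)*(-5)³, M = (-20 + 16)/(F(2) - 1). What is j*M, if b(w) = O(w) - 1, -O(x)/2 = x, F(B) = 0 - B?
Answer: 500/3 ≈ 166.67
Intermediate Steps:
F(B) = -B
O(x) = -2*x
M = 4/3 (M = (-20 + 16)/(-1*2 - 1) = -4/(-2 - 1) = -4/(-3) = -4*(-⅓) = 4/3 ≈ 1.3333)
b(w) = -1 - 2*w (b(w) = -2*w - 1 = -1 - 2*w)
j = 125 (j = ((-1 - 2*2)*(-5)³)/5 = ((-1 - 4)*(-125))/5 = (-5*(-125))/5 = (⅕)*625 = 125)
j*M = 125*(4/3) = 500/3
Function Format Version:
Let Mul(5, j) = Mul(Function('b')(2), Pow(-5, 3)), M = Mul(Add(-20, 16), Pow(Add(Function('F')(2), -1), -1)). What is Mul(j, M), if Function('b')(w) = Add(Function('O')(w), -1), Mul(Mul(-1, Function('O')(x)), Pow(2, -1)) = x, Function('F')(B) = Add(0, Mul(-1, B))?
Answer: Rational(500, 3) ≈ 166.67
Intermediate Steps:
Function('F')(B) = Mul(-1, B)
Function('O')(x) = Mul(-2, x)
M = Rational(4, 3) (M = Mul(Add(-20, 16), Pow(Add(Mul(-1, 2), -1), -1)) = Mul(-4, Pow(Add(-2, -1), -1)) = Mul(-4, Pow(-3, -1)) = Mul(-4, Rational(-1, 3)) = Rational(4, 3) ≈ 1.3333)
Function('b')(w) = Add(-1, Mul(-2, w)) (Function('b')(w) = Add(Mul(-2, w), -1) = Add(-1, Mul(-2, w)))
j = 125 (j = Mul(Rational(1, 5), Mul(Add(-1, Mul(-2, 2)), Pow(-5, 3))) = Mul(Rational(1, 5), Mul(Add(-1, -4), -125)) = Mul(Rational(1, 5), Mul(-5, -125)) = Mul(Rational(1, 5), 625) = 125)
Mul(j, M) = Mul(125, Rational(4, 3)) = Rational(500, 3)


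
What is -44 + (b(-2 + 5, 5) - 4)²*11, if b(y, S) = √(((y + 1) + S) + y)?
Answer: 264 - 176*√3 ≈ -40.841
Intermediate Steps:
b(y, S) = √(1 + S + 2*y) (b(y, S) = √(((1 + y) + S) + y) = √((1 + S + y) + y) = √(1 + S + 2*y))
-44 + (b(-2 + 5, 5) - 4)²*11 = -44 + (√(1 + 5 + 2*(-2 + 5)) - 4)²*11 = -44 + (√(1 + 5 + 2*3) - 4)²*11 = -44 + (√(1 + 5 + 6) - 4)²*11 = -44 + (√12 - 4)²*11 = -44 + (2*√3 - 4)²*11 = -44 + (-4 + 2*√3)²*11 = -44 + 11*(-4 + 2*√3)²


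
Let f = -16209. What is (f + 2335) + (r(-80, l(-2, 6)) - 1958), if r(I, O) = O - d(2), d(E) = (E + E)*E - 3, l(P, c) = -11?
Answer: -15848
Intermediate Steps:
d(E) = -3 + 2*E² (d(E) = (2*E)*E - 3 = 2*E² - 3 = -3 + 2*E²)
r(I, O) = -5 + O (r(I, O) = O - (-3 + 2*2²) = O - (-3 + 2*4) = O - (-3 + 8) = O - 1*5 = O - 5 = -5 + O)
(f + 2335) + (r(-80, l(-2, 6)) - 1958) = (-16209 + 2335) + ((-5 - 11) - 1958) = -13874 + (-16 - 1958) = -13874 - 1974 = -15848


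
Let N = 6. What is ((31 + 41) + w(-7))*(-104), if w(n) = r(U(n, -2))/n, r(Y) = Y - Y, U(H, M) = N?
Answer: -7488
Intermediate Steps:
U(H, M) = 6
r(Y) = 0
w(n) = 0 (w(n) = 0/n = 0)
((31 + 41) + w(-7))*(-104) = ((31 + 41) + 0)*(-104) = (72 + 0)*(-104) = 72*(-104) = -7488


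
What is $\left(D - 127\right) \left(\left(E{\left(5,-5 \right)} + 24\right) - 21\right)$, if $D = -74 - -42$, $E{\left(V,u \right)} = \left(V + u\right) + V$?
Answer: $-1272$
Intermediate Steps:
$E{\left(V,u \right)} = u + 2 V$
$D = -32$ ($D = -74 + 42 = -32$)
$\left(D - 127\right) \left(\left(E{\left(5,-5 \right)} + 24\right) - 21\right) = \left(-32 - 127\right) \left(\left(\left(-5 + 2 \cdot 5\right) + 24\right) - 21\right) = - 159 \left(\left(\left(-5 + 10\right) + 24\right) - 21\right) = - 159 \left(\left(5 + 24\right) - 21\right) = - 159 \left(29 - 21\right) = \left(-159\right) 8 = -1272$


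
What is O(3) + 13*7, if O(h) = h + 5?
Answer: 99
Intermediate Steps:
O(h) = 5 + h
O(3) + 13*7 = (5 + 3) + 13*7 = 8 + 91 = 99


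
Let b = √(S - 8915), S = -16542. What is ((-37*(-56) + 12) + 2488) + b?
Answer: 4572 + I*√25457 ≈ 4572.0 + 159.55*I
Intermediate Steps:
b = I*√25457 (b = √(-16542 - 8915) = √(-25457) = I*√25457 ≈ 159.55*I)
((-37*(-56) + 12) + 2488) + b = ((-37*(-56) + 12) + 2488) + I*√25457 = ((2072 + 12) + 2488) + I*√25457 = (2084 + 2488) + I*√25457 = 4572 + I*√25457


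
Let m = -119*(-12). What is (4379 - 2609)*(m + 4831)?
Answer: 11078430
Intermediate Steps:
m = 1428
(4379 - 2609)*(m + 4831) = (4379 - 2609)*(1428 + 4831) = 1770*6259 = 11078430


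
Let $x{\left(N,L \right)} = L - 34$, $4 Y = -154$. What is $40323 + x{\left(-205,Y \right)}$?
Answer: $\frac{80501}{2} \approx 40251.0$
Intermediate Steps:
$Y = - \frac{77}{2}$ ($Y = \frac{1}{4} \left(-154\right) = - \frac{77}{2} \approx -38.5$)
$x{\left(N,L \right)} = -34 + L$
$40323 + x{\left(-205,Y \right)} = 40323 - \frac{145}{2} = \frac{80501}{2}$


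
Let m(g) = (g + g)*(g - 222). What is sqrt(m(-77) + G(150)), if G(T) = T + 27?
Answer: sqrt(46223) ≈ 215.00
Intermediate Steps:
m(g) = 2*g*(-222 + g) (m(g) = (2*g)*(-222 + g) = 2*g*(-222 + g))
G(T) = 27 + T
sqrt(m(-77) + G(150)) = sqrt(2*(-77)*(-222 - 77) + (27 + 150)) = sqrt(2*(-77)*(-299) + 177) = sqrt(46046 + 177) = sqrt(46223)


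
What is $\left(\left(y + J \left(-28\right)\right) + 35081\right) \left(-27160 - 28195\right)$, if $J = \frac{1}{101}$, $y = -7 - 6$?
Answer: $- \frac{196058553200}{101} \approx -1.9412 \cdot 10^{9}$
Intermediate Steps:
$y = -13$
$J = \frac{1}{101} \approx 0.009901$
$\left(\left(y + J \left(-28\right)\right) + 35081\right) \left(-27160 - 28195\right) = \left(\left(-13 + \frac{1}{101} \left(-28\right)\right) + 35081\right) \left(-27160 - 28195\right) = \left(\left(-13 - \frac{28}{101}\right) + 35081\right) \left(-55355\right) = \left(- \frac{1341}{101} + 35081\right) \left(-55355\right) = \frac{3541840}{101} \left(-55355\right) = - \frac{196058553200}{101}$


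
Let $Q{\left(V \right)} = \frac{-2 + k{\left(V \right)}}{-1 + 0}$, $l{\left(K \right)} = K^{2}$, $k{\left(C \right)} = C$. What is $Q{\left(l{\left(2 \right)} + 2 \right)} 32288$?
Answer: $-129152$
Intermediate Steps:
$Q{\left(V \right)} = 2 - V$ ($Q{\left(V \right)} = \frac{-2 + V}{-1 + 0} = \frac{-2 + V}{-1} = \left(-2 + V\right) \left(-1\right) = 2 - V$)
$Q{\left(l{\left(2 \right)} + 2 \right)} 32288 = \left(2 - \left(2^{2} + 2\right)\right) 32288 = \left(2 - \left(4 + 2\right)\right) 32288 = \left(2 - 6\right) 32288 = \left(-4\right) 32288 = -129152$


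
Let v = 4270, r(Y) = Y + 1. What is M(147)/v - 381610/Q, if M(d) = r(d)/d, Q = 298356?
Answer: -19957385351/15606256470 ≈ -1.2788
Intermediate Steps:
r(Y) = 1 + Y
M(d) = (1 + d)/d
M(147)/v - 381610/Q = ((1 + 147)/147)/4270 - 381610/298356 = ((1/147)*148)*(1/4270) - 381610*1/298356 = (148/147)*(1/4270) - 190805/149178 = 74/313845 - 190805/149178 = -19957385351/15606256470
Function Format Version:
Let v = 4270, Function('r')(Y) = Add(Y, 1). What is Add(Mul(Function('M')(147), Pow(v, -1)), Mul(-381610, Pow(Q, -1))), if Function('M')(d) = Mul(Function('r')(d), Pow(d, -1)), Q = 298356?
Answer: Rational(-19957385351, 15606256470) ≈ -1.2788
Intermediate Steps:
Function('r')(Y) = Add(1, Y)
Function('M')(d) = Mul(Pow(d, -1), Add(1, d)) (Function('M')(d) = Mul(Add(1, d), Pow(d, -1)) = Mul(Pow(d, -1), Add(1, d)))
Add(Mul(Function('M')(147), Pow(v, -1)), Mul(-381610, Pow(Q, -1))) = Add(Mul(Mul(Pow(147, -1), Add(1, 147)), Pow(4270, -1)), Mul(-381610, Pow(298356, -1))) = Add(Mul(Mul(Rational(1, 147), 148), Rational(1, 4270)), Mul(-381610, Rational(1, 298356))) = Add(Mul(Rational(148, 147), Rational(1, 4270)), Rational(-190805, 149178)) = Add(Rational(74, 313845), Rational(-190805, 149178)) = Rational(-19957385351, 15606256470)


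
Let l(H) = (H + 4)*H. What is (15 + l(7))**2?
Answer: 8464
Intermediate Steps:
l(H) = H*(4 + H) (l(H) = (4 + H)*H = H*(4 + H))
(15 + l(7))**2 = (15 + 7*(4 + 7))**2 = (15 + 7*11)**2 = (15 + 77)**2 = 92**2 = 8464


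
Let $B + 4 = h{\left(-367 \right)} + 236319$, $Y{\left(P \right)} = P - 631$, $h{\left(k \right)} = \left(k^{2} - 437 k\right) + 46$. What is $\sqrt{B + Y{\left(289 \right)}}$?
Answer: $\sqrt{531087} \approx 728.76$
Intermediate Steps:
$h{\left(k \right)} = 46 + k^{2} - 437 k$
$Y{\left(P \right)} = -631 + P$
$B = 531429$ ($B = -4 + \left(\left(46 + \left(-367\right)^{2} - -160379\right) + 236319\right) = -4 + \left(\left(46 + 134689 + 160379\right) + 236319\right) = -4 + \left(295114 + 236319\right) = -4 + 531433 = 531429$)
$\sqrt{B + Y{\left(289 \right)}} = \sqrt{531429 + \left(-631 + 289\right)} = \sqrt{531429 - 342} = \sqrt{531087}$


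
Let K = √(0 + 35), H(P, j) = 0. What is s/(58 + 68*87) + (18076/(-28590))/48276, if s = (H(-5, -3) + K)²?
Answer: 3012462086/515336222385 ≈ 0.0058456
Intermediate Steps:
K = √35 ≈ 5.9161
s = 35 (s = (0 + √35)² = (√35)² = 35)
s/(58 + 68*87) + (18076/(-28590))/48276 = 35/(58 + 68*87) + (18076/(-28590))/48276 = 35/(58 + 5916) + (18076*(-1/28590))*(1/48276) = 35/5974 - 9038/14295*1/48276 = 35*(1/5974) - 4519/345052710 = 35/5974 - 4519/345052710 = 3012462086/515336222385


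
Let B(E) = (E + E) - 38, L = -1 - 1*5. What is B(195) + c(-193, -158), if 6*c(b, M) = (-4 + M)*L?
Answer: 514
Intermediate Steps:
L = -6 (L = -1 - 5 = -6)
B(E) = -38 + 2*E (B(E) = 2*E - 38 = -38 + 2*E)
c(b, M) = 4 - M (c(b, M) = ((-4 + M)*(-6))/6 = (24 - 6*M)/6 = 4 - M)
B(195) + c(-193, -158) = (-38 + 2*195) + (4 - 1*(-158)) = (-38 + 390) + (4 + 158) = 352 + 162 = 514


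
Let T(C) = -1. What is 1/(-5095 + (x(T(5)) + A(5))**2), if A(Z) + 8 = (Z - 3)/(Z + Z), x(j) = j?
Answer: -25/125439 ≈ -0.00019930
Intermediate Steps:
A(Z) = -8 + (-3 + Z)/(2*Z) (A(Z) = -8 + (Z - 3)/(Z + Z) = -8 + (-3 + Z)/((2*Z)) = -8 + (-3 + Z)*(1/(2*Z)) = -8 + (-3 + Z)/(2*Z))
1/(-5095 + (x(T(5)) + A(5))**2) = 1/(-5095 + (-1 + (3/2)*(-1 - 5*5)/5)**2) = 1/(-5095 + (-1 + (3/2)*(1/5)*(-1 - 25))**2) = 1/(-5095 + (-1 + (3/2)*(1/5)*(-26))**2) = 1/(-5095 + (-1 - 39/5)**2) = 1/(-5095 + (-44/5)**2) = 1/(-5095 + 1936/25) = 1/(-125439/25) = -25/125439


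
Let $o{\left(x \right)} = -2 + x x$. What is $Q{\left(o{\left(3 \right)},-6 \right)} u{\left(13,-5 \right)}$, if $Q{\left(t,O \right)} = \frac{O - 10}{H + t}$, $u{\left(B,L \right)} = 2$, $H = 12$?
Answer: $- \frac{32}{19} \approx -1.6842$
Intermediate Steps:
$o{\left(x \right)} = -2 + x^{2}$
$Q{\left(t,O \right)} = \frac{-10 + O}{12 + t}$ ($Q{\left(t,O \right)} = \frac{O - 10}{12 + t} = \frac{-10 + O}{12 + t}$)
$Q{\left(o{\left(3 \right)},-6 \right)} u{\left(13,-5 \right)} = \frac{-10 - 6}{12 - \left(2 - 3^{2}\right)} 2 = \frac{1}{12 + \left(-2 + 9\right)} \left(-16\right) 2 = \frac{1}{12 + 7} \left(-16\right) 2 = \frac{1}{19} \left(-16\right) 2 = \left(- \frac{16}{19}\right) 2 = - \frac{32}{19}$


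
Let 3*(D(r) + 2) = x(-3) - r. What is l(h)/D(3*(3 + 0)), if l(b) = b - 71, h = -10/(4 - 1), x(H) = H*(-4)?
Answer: 223/3 ≈ 74.333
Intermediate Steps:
x(H) = -4*H
D(r) = 2 - r/3 (D(r) = -2 + (-4*(-3) - r)/3 = -2 + (12 - r)/3 = -2 + (4 - r/3) = 2 - r/3)
h = -10/3 ≈ -3.3333
l(b) = -71 + b
l(h)/D(3*(3 + 0)) = (-71 - 10/3)/(2 - (3 + 0)) = -223/(3*(2 - 3)) = -223/3/(-1) = -223/3*(-1) = 223/3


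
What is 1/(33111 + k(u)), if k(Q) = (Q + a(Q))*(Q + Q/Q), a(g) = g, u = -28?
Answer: 1/34623 ≈ 2.8883e-5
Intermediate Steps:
k(Q) = 2*Q*(1 + Q) (k(Q) = (Q + Q)*(Q + Q/Q) = (2*Q)*(Q + 1) = (2*Q)*(1 + Q) = 2*Q*(1 + Q))
1/(33111 + k(u)) = 1/(33111 + 2*(-28)*(1 - 28)) = 1/(33111 + 2*(-28)*(-27)) = 1/(33111 + 1512) = 1/34623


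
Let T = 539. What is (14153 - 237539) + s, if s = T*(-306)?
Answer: -388320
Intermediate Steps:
s = -164934 (s = 539*(-306) = -164934)
(14153 - 237539) + s = (14153 - 237539) - 164934 = -223386 - 164934 = -388320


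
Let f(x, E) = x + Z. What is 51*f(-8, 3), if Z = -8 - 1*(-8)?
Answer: -408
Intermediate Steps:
Z = 0 (Z = -8 + 8 = 0)
f(x, E) = x (f(x, E) = x + 0 = x)
51*f(-8, 3) = 51*(-8) = -408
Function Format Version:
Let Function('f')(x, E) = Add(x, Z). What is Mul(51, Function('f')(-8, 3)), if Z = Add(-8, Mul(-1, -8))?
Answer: -408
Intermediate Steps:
Z = 0 (Z = Add(-8, 8) = 0)
Function('f')(x, E) = x (Function('f')(x, E) = Add(x, 0) = x)
Mul(51, Function('f')(-8, 3)) = Mul(51, -8) = -408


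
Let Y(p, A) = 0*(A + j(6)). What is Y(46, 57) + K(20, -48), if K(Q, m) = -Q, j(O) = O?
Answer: -20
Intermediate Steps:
Y(p, A) = 0 (Y(p, A) = 0*(A + 6) = 0*(6 + A) = 0)
Y(46, 57) + K(20, -48) = 0 - 1*20 = 0 - 20 = -20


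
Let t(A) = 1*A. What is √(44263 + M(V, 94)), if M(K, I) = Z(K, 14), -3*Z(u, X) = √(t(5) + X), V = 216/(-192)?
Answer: √(398367 - 3*√19)/3 ≈ 210.38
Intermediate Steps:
t(A) = A
V = -9/8 (V = 216*(-1/192) = -9/8 ≈ -1.1250)
Z(u, X) = -√(5 + X)/3
M(K, I) = -√19/3 (M(K, I) = -√(5 + 14)/3 = -√19/3)
√(44263 + M(V, 94)) = √(44263 - √19/3)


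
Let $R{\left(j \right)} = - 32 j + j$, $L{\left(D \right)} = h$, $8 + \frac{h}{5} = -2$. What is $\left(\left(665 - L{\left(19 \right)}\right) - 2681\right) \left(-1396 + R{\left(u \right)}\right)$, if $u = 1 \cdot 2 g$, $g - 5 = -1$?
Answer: $3232104$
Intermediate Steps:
$g = 4$ ($g = 5 - 1 = 4$)
$h = -50$ ($h = -40 + 5 \left(-2\right) = -40 - 10 = -50$)
$u = 8$ ($u = 1 \cdot 2 \cdot 4 = 2 \cdot 4 = 8$)
$L{\left(D \right)} = -50$
$R{\left(j \right)} = - 31 j$
$\left(\left(665 - L{\left(19 \right)}\right) - 2681\right) \left(-1396 + R{\left(u \right)}\right) = \left(\left(665 - -50\right) - 2681\right) \left(-1396 - 248\right) = \left(\left(665 + 50\right) - 2681\right) \left(-1396 - 248\right) = \left(715 - 2681\right) \left(-1644\right) = \left(-1966\right) \left(-1644\right) = 3232104$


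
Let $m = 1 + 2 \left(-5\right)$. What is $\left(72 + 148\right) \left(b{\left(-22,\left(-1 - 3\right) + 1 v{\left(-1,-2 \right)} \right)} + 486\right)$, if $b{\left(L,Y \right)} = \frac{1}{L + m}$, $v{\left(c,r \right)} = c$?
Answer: $\frac{3314300}{31} \approx 1.0691 \cdot 10^{5}$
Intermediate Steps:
$m = -9$ ($m = 1 - 10 = -9$)
$b{\left(L,Y \right)} = \frac{1}{-9 + L}$ ($b{\left(L,Y \right)} = \frac{1}{L - 9} = \frac{1}{-9 + L}$)
$\left(72 + 148\right) \left(b{\left(-22,\left(-1 - 3\right) + 1 v{\left(-1,-2 \right)} \right)} + 486\right) = \left(72 + 148\right) \left(\frac{1}{-9 - 22} + 486\right) = 220 \left(\frac{1}{-31} + 486\right) = 220 \left(- \frac{1}{31} + 486\right) = 220 \cdot \frac{15065}{31} = \frac{3314300}{31}$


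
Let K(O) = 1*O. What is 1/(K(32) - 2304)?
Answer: -1/2272 ≈ -0.00044014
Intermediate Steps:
K(O) = O
1/(K(32) - 2304) = 1/(32 - 2304) = 1/(-2272) = -1/2272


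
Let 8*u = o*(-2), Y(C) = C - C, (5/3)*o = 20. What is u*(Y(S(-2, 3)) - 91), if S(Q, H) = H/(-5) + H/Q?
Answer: 273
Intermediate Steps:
o = 12 (o = (3/5)*20 = 12)
S(Q, H) = -H/5 + H/Q (S(Q, H) = H*(-1/5) + H/Q = -H/5 + H/Q)
Y(C) = 0
u = -3 (u = (12*(-2))/8 = (1/8)*(-24) = -3)
u*(Y(S(-2, 3)) - 91) = -3*(0 - 91) = -3*(-91) = 273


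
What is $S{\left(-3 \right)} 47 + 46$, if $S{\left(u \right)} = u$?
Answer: $-95$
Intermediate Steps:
$S{\left(-3 \right)} 47 + 46 = \left(-3\right) 47 + 46 = -141 + 46 = -95$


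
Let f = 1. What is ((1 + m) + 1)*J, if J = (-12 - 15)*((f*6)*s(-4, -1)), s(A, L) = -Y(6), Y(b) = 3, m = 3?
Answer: 2430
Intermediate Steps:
s(A, L) = -3 (s(A, L) = -1*3 = -3)
J = 486 (J = (-12 - 15)*((1*6)*(-3)) = -162*(-3) = -27*(-18) = 486)
((1 + m) + 1)*J = ((1 + 3) + 1)*486 = (4 + 1)*486 = 5*486 = 2430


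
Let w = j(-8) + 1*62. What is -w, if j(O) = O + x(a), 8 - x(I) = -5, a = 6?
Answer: -67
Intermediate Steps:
x(I) = 13 (x(I) = 8 - 1*(-5) = 8 + 5 = 13)
j(O) = 13 + O (j(O) = O + 13 = 13 + O)
w = 67 (w = (13 - 8) + 1*62 = 5 + 62 = 67)
-w = -1*67 = -67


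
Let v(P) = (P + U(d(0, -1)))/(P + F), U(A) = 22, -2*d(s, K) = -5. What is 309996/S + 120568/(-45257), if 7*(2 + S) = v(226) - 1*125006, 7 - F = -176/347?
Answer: -2294678686801655/114612328379347 ≈ -20.021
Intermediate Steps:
d(s, K) = 5/2 (d(s, K) = -½*(-5) = 5/2)
F = 2605/347 (F = 7 - (-176)/347 = 7 - 1*(-176/347) = 7 + 176/347 = 2605/347 ≈ 7.5072)
v(P) = (22 + P)/(2605/347 + P) (v(P) = (P + 22)/(P + 2605/347) = (22 + P)/(2605/347 + P))
S = -10129909484/567189 (S = -2 + (347*(22 + 226)/(2605 + 347*226) - 1*125006)/7 = -2 + (347*248/(2605 + 78422) - 125006)/7 = -2 + (347*248/81027 - 125006)/7 = -2 + (347*(1/81027)*248 - 125006)/7 = -2 + (86056/81027 - 125006)/7 = -2 + (⅐)*(-10128775106/81027) = -2 - 10128775106/567189 = -10129909484/567189 ≈ -17860.)
309996/S + 120568/(-45257) = 309996/(-10129909484/567189) + 120568/(-45257) = 309996*(-567189/10129909484) + 120568*(-1/45257) = -43956580311/2532477371 - 120568/45257 = -2294678686801655/114612328379347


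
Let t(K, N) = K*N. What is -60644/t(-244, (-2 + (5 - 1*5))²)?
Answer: 15161/244 ≈ 62.135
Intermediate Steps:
-60644/t(-244, (-2 + (5 - 1*5))²) = -60644*(-1/(244*(-2 + (5 - 1*5))²)) = -60644*(-1/(244*(-2 + (5 - 5))²)) = -60644*(-1/(244*(-2 + 0)²)) = -60644/((-244*(-2)²)) = -60644/((-244*4)) = -60644/(-976) = -60644*(-1/976) = 15161/244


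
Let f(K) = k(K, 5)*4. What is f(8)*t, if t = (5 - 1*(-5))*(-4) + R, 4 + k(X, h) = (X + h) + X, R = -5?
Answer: -3060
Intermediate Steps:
k(X, h) = -4 + h + 2*X (k(X, h) = -4 + ((X + h) + X) = -4 + (h + 2*X) = -4 + h + 2*X)
t = -45 (t = (5 - 1*(-5))*(-4) - 5 = (5 + 5)*(-4) - 5 = 10*(-4) - 5 = -40 - 5 = -45)
f(K) = 4 + 8*K (f(K) = (-4 + 5 + 2*K)*4 = (1 + 2*K)*4 = 4 + 8*K)
f(8)*t = (4 + 8*8)*(-45) = (4 + 64)*(-45) = 68*(-45) = -3060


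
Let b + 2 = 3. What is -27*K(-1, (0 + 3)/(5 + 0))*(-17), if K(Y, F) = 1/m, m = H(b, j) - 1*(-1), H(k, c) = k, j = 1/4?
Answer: 459/2 ≈ 229.50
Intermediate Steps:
b = 1 (b = -2 + 3 = 1)
j = ¼ ≈ 0.25000
m = 2 (m = 1 - 1*(-1) = 1 + 1 = 2)
K(Y, F) = ½ (K(Y, F) = 1/2 = ½)
-27*K(-1, (0 + 3)/(5 + 0))*(-17) = -27*½*(-17) = -27/2*(-17) = 459/2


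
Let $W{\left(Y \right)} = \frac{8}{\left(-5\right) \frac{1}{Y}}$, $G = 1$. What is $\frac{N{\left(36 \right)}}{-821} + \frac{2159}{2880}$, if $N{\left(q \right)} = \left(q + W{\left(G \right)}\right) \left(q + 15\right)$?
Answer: $- \frac{3280133}{2364480} \approx -1.3873$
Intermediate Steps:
$W{\left(Y \right)} = - \frac{8 Y}{5}$ ($W{\left(Y \right)} = 8 \left(- \frac{Y}{5}\right) = - \frac{8 Y}{5}$)
$N{\left(q \right)} = \left(15 + q\right) \left(- \frac{8}{5} + q\right)$ ($N{\left(q \right)} = \left(q - \frac{8}{5}\right) \left(q + 15\right) = \left(q - \frac{8}{5}\right) \left(15 + q\right) = \left(- \frac{8}{5} + q\right) \left(15 + q\right) = \left(15 + q\right) \left(- \frac{8}{5} + q\right)$)
$\frac{N{\left(36 \right)}}{-821} + \frac{2159}{2880} = \frac{-24 + 36^{2} + \frac{67}{5} \cdot 36}{-821} + \frac{2159}{2880} = \left(-24 + 1296 + \frac{2412}{5}\right) \left(- \frac{1}{821}\right) + 2159 \cdot \frac{1}{2880} = \frac{8772}{5} \left(- \frac{1}{821}\right) + \frac{2159}{2880} = - \frac{8772}{4105} + \frac{2159}{2880} = - \frac{3280133}{2364480}$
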